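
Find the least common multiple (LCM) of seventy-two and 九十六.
Convert seventy-two (English words) → 72 (decimal)
Convert 九十六 (Chinese numeral) → 9×10 + 6 = 96 (decimal)
Compute lcm(72, 96) = 288
288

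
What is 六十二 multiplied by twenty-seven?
Convert 六十二 (Chinese numeral) → 6×10 + 2 = 62 (decimal)
Convert twenty-seven (English words) → 27 (decimal)
Compute 62 × 27 = 1674
1674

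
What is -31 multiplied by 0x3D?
Convert 0x3D (hexadecimal) → 3×16 + 13 = 61 (decimal)
Compute -31 × 61 = -1891
-1891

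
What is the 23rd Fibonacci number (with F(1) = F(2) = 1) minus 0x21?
The 23rd Fibonacci number (with F(1) = F(2) = 1) = 28657
Convert 0x21 (hexadecimal) → 2×16 + 1 = 33 (decimal)
Compute 28657 - 33 = 28624
28624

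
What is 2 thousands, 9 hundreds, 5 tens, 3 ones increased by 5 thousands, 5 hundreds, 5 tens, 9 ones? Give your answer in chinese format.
Convert 2 thousands, 9 hundreds, 5 tens, 3 ones (place-value notation) → 2×1000 + 9×100 + 5×10 + 3 = 2953 (decimal)
Convert 5 thousands, 5 hundreds, 5 tens, 9 ones (place-value notation) → 5×1000 + 5×100 + 5×10 + 9 = 5559 (decimal)
Compute 2953 + 5559 = 8512
Convert 8512 (decimal) → 8512 = 8×1000 + 5×100 + 1×10 + 2 → 八千五百一十二 (Chinese numeral)
八千五百一十二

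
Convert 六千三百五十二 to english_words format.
Convert 六千三百五十二 (Chinese numeral) → 6×1000 + 3×100 + 5×10 + 2 = 6352 (decimal)
Convert 6352 (decimal) → 6352 = 6×1000 + 3×100 + 52 → six thousand three hundred fifty-two (English words)
six thousand three hundred fifty-two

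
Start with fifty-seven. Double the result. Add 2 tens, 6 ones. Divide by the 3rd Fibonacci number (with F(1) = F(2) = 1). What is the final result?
Convert fifty-seven (English words) → 57 (decimal)
Start: 57
57 × 2 = 114
Convert 2 tens, 6 ones (place-value notation) → 2×10 + 6 = 26 (decimal)
114 + 26 = 140
Convert the 3rd Fibonacci number (with F(1) = F(2) = 1) (Fibonacci index) → 1, 1, 2 → 2 (decimal)
140 ÷ 2 = 70
70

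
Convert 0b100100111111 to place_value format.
Convert 0b100100111111 (binary) → 2048 + 256 + 32 + 16 + 8 + 4 + 2 + 1 = 2367 (decimal)
Convert 2367 (decimal) → 2367 = 2×1000 + 3×100 + 6×10 + 7 → 2 thousands, 3 hundreds, 6 tens, 7 ones (place-value notation)
2 thousands, 3 hundreds, 6 tens, 7 ones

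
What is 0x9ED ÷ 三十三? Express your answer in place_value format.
Convert 0x9ED (hexadecimal) → 9×256 + 14×16 + 13 = 2541 (decimal)
Convert 三十三 (Chinese numeral) → 3×10 + 3 = 33 (decimal)
Compute 2541 ÷ 33 = 77
Convert 77 (decimal) → 77 = 7×10 + 7 → 7 tens, 7 ones (place-value notation)
7 tens, 7 ones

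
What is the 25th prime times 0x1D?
Convert the 25th prime (prime index) → 97 (decimal)
Convert 0x1D (hexadecimal) → 1×16 + 13 = 29 (decimal)
Compute 97 × 29 = 2813
2813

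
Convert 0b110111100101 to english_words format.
Convert 0b110111100101 (binary) → 2048 + 1024 + 256 + 128 + 64 + 32 + 4 + 1 = 3557 (decimal)
Convert 3557 (decimal) → 3557 = 3×1000 + 5×100 + 57 → three thousand five hundred fifty-seven (English words)
three thousand five hundred fifty-seven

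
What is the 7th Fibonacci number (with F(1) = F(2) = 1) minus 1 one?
The 7th Fibonacci number (with F(1) = F(2) = 1): 1, 1, 2, 3, 5, 8, 13 → 13
Convert 1 one (place-value notation) → 1 (decimal)
Compute 13 - 1 = 12
12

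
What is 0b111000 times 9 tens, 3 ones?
Convert 0b111000 (binary) → 32 + 16 + 8 = 56 (decimal)
Convert 9 tens, 3 ones (place-value notation) → 9×10 + 3 = 93 (decimal)
Compute 56 × 93 = 5208
5208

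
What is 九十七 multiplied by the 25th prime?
Convert 九十七 (Chinese numeral) → 9×10 + 7 = 97 (decimal)
Convert the 25th prime (prime index) → 97 (decimal)
Compute 97 × 97 = 9409
9409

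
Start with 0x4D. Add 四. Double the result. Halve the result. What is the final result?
Convert 0x4D (hexadecimal) → 4×16 + 13 = 77 (decimal)
Start: 77
Convert 四 (Chinese numeral) → 4 (decimal)
77 + 4 = 81
81 × 2 = 162
162 ÷ 2 = 81
81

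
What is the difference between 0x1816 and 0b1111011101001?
Convert 0x1816 (hexadecimal) → 1×4096 + 8×256 + 1×16 + 6 = 6166 (decimal)
Convert 0b1111011101001 (binary) → 4096 + 2048 + 1024 + 512 + 128 + 64 + 32 + 8 + 1 = 7913 (decimal)
Difference: |6166 - 7913| = 1747
1747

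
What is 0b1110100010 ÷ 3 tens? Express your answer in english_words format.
Convert 0b1110100010 (binary) → 512 + 256 + 128 + 32 + 2 = 930 (decimal)
Convert 3 tens (place-value notation) → 3×10 = 30 (decimal)
Compute 930 ÷ 30 = 31
Convert 31 (decimal) → thirty-one (English words)
thirty-one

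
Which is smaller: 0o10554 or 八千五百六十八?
Convert 0o10554 (octal) → 1×4096 + 5×64 + 5×8 + 4 = 4460 (decimal)
Convert 八千五百六十八 (Chinese numeral) → 8×1000 + 5×100 + 6×10 + 8 = 8568 (decimal)
Compare 4460 vs 8568: smaller = 4460
4460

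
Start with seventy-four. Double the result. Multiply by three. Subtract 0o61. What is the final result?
Convert seventy-four (English words) → 74 (decimal)
Start: 74
74 × 2 = 148
Convert three (English words) → 3 (decimal)
148 × 3 = 444
Convert 0o61 (octal) → 6×8 + 1 = 49 (decimal)
444 - 49 = 395
395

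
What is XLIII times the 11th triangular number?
Convert XLIII (Roman numeral) → 40 + 1 + 1 + 1 = 43 (decimal)
Convert the 11th triangular number (triangular index) → 11×12/2 = 66 (decimal)
Compute 43 × 66 = 2838
2838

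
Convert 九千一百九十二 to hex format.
Convert 九千一百九十二 (Chinese numeral) → 9×1000 + 1×100 + 9×10 + 2 = 9192 (decimal)
Convert 9192 (decimal) → 9192 = 2×4096 + 3×256 + 14×16 + 8 → 0x23E8 (hexadecimal)
0x23E8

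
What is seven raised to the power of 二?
Convert seven (English words) → 7 (decimal)
Convert 二 (Chinese numeral) → 2 (decimal)
Compute 7 ^ 2 = 49
49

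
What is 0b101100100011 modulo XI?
Convert 0b101100100011 (binary) → 2048 + 512 + 256 + 32 + 2 + 1 = 2851 (decimal)
Convert XI (Roman numeral) → 10 + 1 = 11 (decimal)
Compute 2851 mod 11 = 2
2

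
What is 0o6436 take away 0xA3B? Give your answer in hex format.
Convert 0o6436 (octal) → 6×512 + 4×64 + 3×8 + 6 = 3358 (decimal)
Convert 0xA3B (hexadecimal) → 10×256 + 3×16 + 11 = 2619 (decimal)
Compute 3358 - 2619 = 739
Convert 739 (decimal) → 739 = 2×256 + 14×16 + 3 → 0x2E3 (hexadecimal)
0x2E3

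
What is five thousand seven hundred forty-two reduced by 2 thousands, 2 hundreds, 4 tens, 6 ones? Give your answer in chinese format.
Convert five thousand seven hundred forty-two (English words) → 5×1000 + 7×100 + 42 = 5742 (decimal)
Convert 2 thousands, 2 hundreds, 4 tens, 6 ones (place-value notation) → 2×1000 + 2×100 + 4×10 + 6 = 2246 (decimal)
Compute 5742 - 2246 = 3496
Convert 3496 (decimal) → 3496 = 3×1000 + 4×100 + 9×10 + 6 → 三千四百九十六 (Chinese numeral)
三千四百九十六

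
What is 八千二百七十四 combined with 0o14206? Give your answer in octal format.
Convert 八千二百七十四 (Chinese numeral) → 8×1000 + 2×100 + 7×10 + 4 = 8274 (decimal)
Convert 0o14206 (octal) → 1×4096 + 4×512 + 2×64 + 6 = 6278 (decimal)
Compute 8274 + 6278 = 14552
Convert 14552 (decimal) → 14552 = 3×4096 + 4×512 + 3×64 + 3×8 → 0o34330 (octal)
0o34330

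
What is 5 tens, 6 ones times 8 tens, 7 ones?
Convert 5 tens, 6 ones (place-value notation) → 5×10 + 6 = 56 (decimal)
Convert 8 tens, 7 ones (place-value notation) → 8×10 + 7 = 87 (decimal)
Compute 56 × 87 = 4872
4872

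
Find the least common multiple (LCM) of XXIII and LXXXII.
Convert XXIII (Roman numeral) → 10 + 10 + 1 + 1 + 1 = 23 (decimal)
Convert LXXXII (Roman numeral) → 50 + 10 + 10 + 10 + 1 + 1 = 82 (decimal)
Compute lcm(23, 82) = 1886
1886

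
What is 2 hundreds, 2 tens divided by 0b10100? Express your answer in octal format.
Convert 2 hundreds, 2 tens (place-value notation) → 2×100 + 2×10 = 220 (decimal)
Convert 0b10100 (binary) → 16 + 4 = 20 (decimal)
Compute 220 ÷ 20 = 11
Convert 11 (decimal) → 11 = 1×8 + 3 → 0o13 (octal)
0o13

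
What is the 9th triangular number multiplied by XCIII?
Convert the 9th triangular number (triangular index) → 9×10/2 = 45 (decimal)
Convert XCIII (Roman numeral) → 90 + 1 + 1 + 1 = 93 (decimal)
Compute 45 × 93 = 4185
4185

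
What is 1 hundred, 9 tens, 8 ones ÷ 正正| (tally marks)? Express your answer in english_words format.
Convert 1 hundred, 9 tens, 8 ones (place-value notation) → 1×100 + 9×10 + 8 = 198 (decimal)
Convert 正正| (tally marks) → 5 + 5 + 1 = 11 (decimal)
Compute 198 ÷ 11 = 18
Convert 18 (decimal) → eighteen (English words)
eighteen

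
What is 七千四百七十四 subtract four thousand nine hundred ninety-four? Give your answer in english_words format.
Convert 七千四百七十四 (Chinese numeral) → 7×1000 + 4×100 + 7×10 + 4 = 7474 (decimal)
Convert four thousand nine hundred ninety-four (English words) → 4×1000 + 9×100 + 94 = 4994 (decimal)
Compute 7474 - 4994 = 2480
Convert 2480 (decimal) → 2480 = 2×1000 + 4×100 + 80 → two thousand four hundred eighty (English words)
two thousand four hundred eighty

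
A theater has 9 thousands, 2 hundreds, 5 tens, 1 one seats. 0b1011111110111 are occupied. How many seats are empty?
Convert 9 thousands, 2 hundreds, 5 tens, 1 one (place-value notation) → 9×1000 + 2×100 + 5×10 + 1 = 9251 (decimal)
Convert 0b1011111110111 (binary) → 4096 + 1024 + 512 + 256 + 128 + 64 + 32 + 16 + 4 + 2 + 1 = 6135 (decimal)
Compute 9251 - 6135 = 3116
3116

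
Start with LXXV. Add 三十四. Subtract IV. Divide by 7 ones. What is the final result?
Convert LXXV (Roman numeral) → 50 + 10 + 10 + 5 = 75 (decimal)
Start: 75
Convert 三十四 (Chinese numeral) → 3×10 + 4 = 34 (decimal)
75 + 34 = 109
Convert IV (Roman numeral) → 4 (decimal)
109 - 4 = 105
Convert 7 ones (place-value notation) → 7 (decimal)
105 ÷ 7 = 15
15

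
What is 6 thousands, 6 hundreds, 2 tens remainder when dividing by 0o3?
Convert 6 thousands, 6 hundreds, 2 tens (place-value notation) → 6×1000 + 6×100 + 2×10 = 6620 (decimal)
Convert 0o3 (octal) → 3 (decimal)
Compute 6620 mod 3 = 2
2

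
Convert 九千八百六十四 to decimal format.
Convert 九千八百六十四 (Chinese numeral) → 9×1000 + 8×100 + 6×10 + 4 = 9864 (decimal)
9864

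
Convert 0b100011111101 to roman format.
Convert 0b100011111101 (binary) → 2048 + 128 + 64 + 32 + 16 + 8 + 4 + 1 = 2301 (decimal)
Convert 2301 (decimal) → 2301 = 1000 + 1000 + 100 + 100 + 100 + 1 → MMCCCI (Roman numeral)
MMCCCI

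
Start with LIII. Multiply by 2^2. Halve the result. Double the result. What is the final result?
Convert LIII (Roman numeral) → 50 + 1 + 1 + 1 = 53 (decimal)
Start: 53
Convert 2^2 (power) → 4 (decimal)
53 × 4 = 212
212 ÷ 2 = 106
106 × 2 = 212
212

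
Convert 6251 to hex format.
Convert 6251 (decimal) → 6251 = 1×4096 + 8×256 + 6×16 + 11 → 0x186B (hexadecimal)
0x186B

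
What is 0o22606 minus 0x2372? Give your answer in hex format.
Convert 0o22606 (octal) → 2×4096 + 2×512 + 6×64 + 6 = 9606 (decimal)
Convert 0x2372 (hexadecimal) → 2×4096 + 3×256 + 7×16 + 2 = 9074 (decimal)
Compute 9606 - 9074 = 532
Convert 532 (decimal) → 532 = 2×256 + 1×16 + 4 → 0x214 (hexadecimal)
0x214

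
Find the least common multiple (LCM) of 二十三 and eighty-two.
Convert 二十三 (Chinese numeral) → 2×10 + 3 = 23 (decimal)
Convert eighty-two (English words) → 82 (decimal)
Compute lcm(23, 82) = 1886
1886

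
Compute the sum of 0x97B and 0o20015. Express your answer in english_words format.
Convert 0x97B (hexadecimal) → 9×256 + 7×16 + 11 = 2427 (decimal)
Convert 0o20015 (octal) → 2×4096 + 1×8 + 5 = 8205 (decimal)
Compute 2427 + 8205 = 10632
Convert 10632 (decimal) → 10632 = 10×1000 + 6×100 + 32 → ten thousand six hundred thirty-two (English words)
ten thousand six hundred thirty-two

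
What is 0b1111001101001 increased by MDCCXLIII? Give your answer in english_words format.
Convert 0b1111001101001 (binary) → 4096 + 2048 + 1024 + 512 + 64 + 32 + 8 + 1 = 7785 (decimal)
Convert MDCCXLIII (Roman numeral) → 1000 + 500 + 100 + 100 + 40 + 1 + 1 + 1 = 1743 (decimal)
Compute 7785 + 1743 = 9528
Convert 9528 (decimal) → 9528 = 9×1000 + 5×100 + 28 → nine thousand five hundred twenty-eight (English words)
nine thousand five hundred twenty-eight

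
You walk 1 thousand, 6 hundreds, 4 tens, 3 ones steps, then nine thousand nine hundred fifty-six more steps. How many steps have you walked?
Convert 1 thousand, 6 hundreds, 4 tens, 3 ones (place-value notation) → 1×1000 + 6×100 + 4×10 + 3 = 1643 (decimal)
Convert nine thousand nine hundred fifty-six (English words) → 9×1000 + 9×100 + 56 = 9956 (decimal)
Compute 1643 + 9956 = 11599
11599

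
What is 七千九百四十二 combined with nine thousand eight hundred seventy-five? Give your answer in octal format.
Convert 七千九百四十二 (Chinese numeral) → 7×1000 + 9×100 + 4×10 + 2 = 7942 (decimal)
Convert nine thousand eight hundred seventy-five (English words) → 9×1000 + 8×100 + 75 = 9875 (decimal)
Compute 7942 + 9875 = 17817
Convert 17817 (decimal) → 17817 = 4×4096 + 2×512 + 6×64 + 3×8 + 1 → 0o42631 (octal)
0o42631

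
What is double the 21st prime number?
The 21st prime number = 73
Compute 73 × 2 = 146
146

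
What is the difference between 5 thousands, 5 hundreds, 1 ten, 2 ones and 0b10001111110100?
Convert 5 thousands, 5 hundreds, 1 ten, 2 ones (place-value notation) → 5×1000 + 5×100 + 1×10 + 2 = 5512 (decimal)
Convert 0b10001111110100 (binary) → 8192 + 512 + 256 + 128 + 64 + 32 + 16 + 4 = 9204 (decimal)
Difference: |5512 - 9204| = 3692
3692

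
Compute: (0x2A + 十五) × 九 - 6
Convert 0x2A (hexadecimal) → 2×16 + 10 = 42 (decimal)
Convert 十五 (Chinese numeral) → 1×10 + 5 = 15 (decimal)
Convert 九 (Chinese numeral) → 9 (decimal)
Expression in decimal: (42 + 15) × 9 - 6
Parentheses first: 42 + 15 = 57
Multiply: 57 × 9 = 513
Subtract: 513 - 6 = 507
507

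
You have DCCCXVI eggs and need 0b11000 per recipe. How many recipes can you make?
Convert DCCCXVI (Roman numeral) → 500 + 100 + 100 + 100 + 10 + 5 + 1 = 816 (decimal)
Convert 0b11000 (binary) → 16 + 8 = 24 (decimal)
Compute 816 ÷ 24 = 34
34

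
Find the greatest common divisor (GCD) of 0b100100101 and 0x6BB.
Convert 0b100100101 (binary) → 256 + 32 + 4 + 1 = 293 (decimal)
Convert 0x6BB (hexadecimal) → 6×256 + 11×16 + 11 = 1723 (decimal)
Compute gcd(293, 1723) = 1
1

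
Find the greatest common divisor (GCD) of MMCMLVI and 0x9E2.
Convert MMCMLVI (Roman numeral) → 1000 + 1000 + 900 + 50 + 5 + 1 = 2956 (decimal)
Convert 0x9E2 (hexadecimal) → 9×256 + 14×16 + 2 = 2530 (decimal)
Compute gcd(2956, 2530) = 2
2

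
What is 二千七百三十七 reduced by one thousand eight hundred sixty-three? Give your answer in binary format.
Convert 二千七百三十七 (Chinese numeral) → 2×1000 + 7×100 + 3×10 + 7 = 2737 (decimal)
Convert one thousand eight hundred sixty-three (English words) → 1×1000 + 8×100 + 63 = 1863 (decimal)
Compute 2737 - 1863 = 874
Convert 874 (decimal) → 874 = 512 + 256 + 64 + 32 + 8 + 2 → 0b1101101010 (binary)
0b1101101010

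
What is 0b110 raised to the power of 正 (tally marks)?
Convert 0b110 (binary) → 4 + 2 = 6 (decimal)
Convert 正 (tally marks) → 5 (decimal)
Compute 6 ^ 5 = 7776
7776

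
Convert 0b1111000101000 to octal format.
Convert 0b1111000101000 (binary) → 4096 + 2048 + 1024 + 512 + 32 + 8 = 7720 (decimal)
Convert 7720 (decimal) → 7720 = 1×4096 + 7×512 + 5×8 → 0o17050 (octal)
0o17050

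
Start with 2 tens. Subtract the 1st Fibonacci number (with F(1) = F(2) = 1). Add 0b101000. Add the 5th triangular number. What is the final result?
Convert 2 tens (place-value notation) → 2×10 = 20 (decimal)
Start: 20
Convert the 1st Fibonacci number (with F(1) = F(2) = 1) (Fibonacci index) → 1 (decimal)
20 - 1 = 19
Convert 0b101000 (binary) → 32 + 8 = 40 (decimal)
19 + 40 = 59
Convert the 5th triangular number (triangular index) → 5×6/2 = 15 (decimal)
59 + 15 = 74
74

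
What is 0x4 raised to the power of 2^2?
Convert 0x4 (hexadecimal) → 4 (decimal)
Convert 2^2 (power) → 4 (decimal)
Compute 4 ^ 4 = 256
256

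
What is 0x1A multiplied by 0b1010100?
Convert 0x1A (hexadecimal) → 1×16 + 10 = 26 (decimal)
Convert 0b1010100 (binary) → 64 + 16 + 4 = 84 (decimal)
Compute 26 × 84 = 2184
2184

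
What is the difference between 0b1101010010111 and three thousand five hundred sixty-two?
Convert 0b1101010010111 (binary) → 4096 + 2048 + 512 + 128 + 16 + 4 + 2 + 1 = 6807 (decimal)
Convert three thousand five hundred sixty-two (English words) → 3×1000 + 5×100 + 62 = 3562 (decimal)
Difference: |6807 - 3562| = 3245
3245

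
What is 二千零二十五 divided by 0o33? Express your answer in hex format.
Convert 二千零二十五 (Chinese numeral) → 2×1000 + 2×10 + 5 = 2025 (decimal)
Convert 0o33 (octal) → 3×8 + 3 = 27 (decimal)
Compute 2025 ÷ 27 = 75
Convert 75 (decimal) → 75 = 4×16 + 11 → 0x4B (hexadecimal)
0x4B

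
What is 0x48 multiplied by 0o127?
Convert 0x48 (hexadecimal) → 4×16 + 8 = 72 (decimal)
Convert 0o127 (octal) → 1×64 + 2×8 + 7 = 87 (decimal)
Compute 72 × 87 = 6264
6264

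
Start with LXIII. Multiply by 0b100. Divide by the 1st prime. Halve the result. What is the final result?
Convert LXIII (Roman numeral) → 50 + 10 + 1 + 1 + 1 = 63 (decimal)
Start: 63
Convert 0b100 (binary) → 4 (decimal)
63 × 4 = 252
Convert the 1st prime (prime index) → 2 (decimal)
252 ÷ 2 = 126
126 ÷ 2 = 63
63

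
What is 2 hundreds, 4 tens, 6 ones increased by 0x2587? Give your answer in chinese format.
Convert 2 hundreds, 4 tens, 6 ones (place-value notation) → 2×100 + 4×10 + 6 = 246 (decimal)
Convert 0x2587 (hexadecimal) → 2×4096 + 5×256 + 8×16 + 7 = 9607 (decimal)
Compute 246 + 9607 = 9853
Convert 9853 (decimal) → 9853 = 9×1000 + 8×100 + 5×10 + 3 → 九千八百五十三 (Chinese numeral)
九千八百五十三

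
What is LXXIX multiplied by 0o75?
Convert LXXIX (Roman numeral) → 50 + 10 + 10 + 9 = 79 (decimal)
Convert 0o75 (octal) → 7×8 + 5 = 61 (decimal)
Compute 79 × 61 = 4819
4819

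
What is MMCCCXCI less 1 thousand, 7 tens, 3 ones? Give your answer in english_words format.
Convert MMCCCXCI (Roman numeral) → 1000 + 1000 + 100 + 100 + 100 + 90 + 1 = 2391 (decimal)
Convert 1 thousand, 7 tens, 3 ones (place-value notation) → 1×1000 + 7×10 + 3 = 1073 (decimal)
Compute 2391 - 1073 = 1318
Convert 1318 (decimal) → 1318 = 1×1000 + 3×100 + 18 → one thousand three hundred eighteen (English words)
one thousand three hundred eighteen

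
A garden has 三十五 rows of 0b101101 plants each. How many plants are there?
Convert 0b101101 (binary) → 32 + 8 + 4 + 1 = 45 (decimal)
Convert 三十五 (Chinese numeral) → 3×10 + 5 = 35 (decimal)
Compute 45 × 35 = 1575
1575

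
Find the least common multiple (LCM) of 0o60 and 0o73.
Convert 0o60 (octal) → 6×8 = 48 (decimal)
Convert 0o73 (octal) → 7×8 + 3 = 59 (decimal)
Compute lcm(48, 59) = 2832
2832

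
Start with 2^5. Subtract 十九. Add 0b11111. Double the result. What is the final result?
Convert 2^5 (power) → 32 (decimal)
Start: 32
Convert 十九 (Chinese numeral) → 1×10 + 9 = 19 (decimal)
32 - 19 = 13
Convert 0b11111 (binary) → 16 + 8 + 4 + 2 + 1 = 31 (decimal)
13 + 31 = 44
44 × 2 = 88
88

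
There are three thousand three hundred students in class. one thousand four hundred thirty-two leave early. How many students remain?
Convert three thousand three hundred (English words) → 3×1000 + 3×100 = 3300 (decimal)
Convert one thousand four hundred thirty-two (English words) → 1×1000 + 4×100 + 32 = 1432 (decimal)
Compute 3300 - 1432 = 1868
1868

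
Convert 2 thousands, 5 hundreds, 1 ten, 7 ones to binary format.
Convert 2 thousands, 5 hundreds, 1 ten, 7 ones (place-value notation) → 2×1000 + 5×100 + 1×10 + 7 = 2517 (decimal)
Convert 2517 (decimal) → 2517 = 2048 + 256 + 128 + 64 + 16 + 4 + 1 → 0b100111010101 (binary)
0b100111010101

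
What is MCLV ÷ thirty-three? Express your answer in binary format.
Convert MCLV (Roman numeral) → 1000 + 100 + 50 + 5 = 1155 (decimal)
Convert thirty-three (English words) → 33 (decimal)
Compute 1155 ÷ 33 = 35
Convert 35 (decimal) → 35 = 32 + 2 + 1 → 0b100011 (binary)
0b100011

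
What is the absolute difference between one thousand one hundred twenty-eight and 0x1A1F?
Convert one thousand one hundred twenty-eight (English words) → 1×1000 + 1×100 + 28 = 1128 (decimal)
Convert 0x1A1F (hexadecimal) → 1×4096 + 10×256 + 1×16 + 15 = 6687 (decimal)
Compute |1128 - 6687| = 5559
5559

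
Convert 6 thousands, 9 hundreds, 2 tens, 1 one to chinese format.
Convert 6 thousands, 9 hundreds, 2 tens, 1 one (place-value notation) → 6×1000 + 9×100 + 2×10 + 1 = 6921 (decimal)
Convert 6921 (decimal) → 6921 = 6×1000 + 9×100 + 2×10 + 1 → 六千九百二十一 (Chinese numeral)
六千九百二十一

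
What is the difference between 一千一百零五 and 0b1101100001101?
Convert 一千一百零五 (Chinese numeral) → 1×1000 + 1×100 + 5 = 1105 (decimal)
Convert 0b1101100001101 (binary) → 4096 + 2048 + 512 + 256 + 8 + 4 + 1 = 6925 (decimal)
Difference: |1105 - 6925| = 5820
5820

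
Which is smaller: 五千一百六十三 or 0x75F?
Convert 五千一百六十三 (Chinese numeral) → 5×1000 + 1×100 + 6×10 + 3 = 5163 (decimal)
Convert 0x75F (hexadecimal) → 7×256 + 5×16 + 15 = 1887 (decimal)
Compare 5163 vs 1887: smaller = 1887
1887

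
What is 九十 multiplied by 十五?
Convert 九十 (Chinese numeral) → 9×10 = 90 (decimal)
Convert 十五 (Chinese numeral) → 1×10 + 5 = 15 (decimal)
Compute 90 × 15 = 1350
1350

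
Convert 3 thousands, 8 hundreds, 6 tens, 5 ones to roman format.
Convert 3 thousands, 8 hundreds, 6 tens, 5 ones (place-value notation) → 3×1000 + 8×100 + 6×10 + 5 = 3865 (decimal)
Convert 3865 (decimal) → 3865 = 1000 + 1000 + 1000 + 500 + 100 + 100 + 100 + 50 + 10 + 5 → MMMDCCCLXV (Roman numeral)
MMMDCCCLXV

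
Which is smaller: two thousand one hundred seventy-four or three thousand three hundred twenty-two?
Convert two thousand one hundred seventy-four (English words) → 2×1000 + 1×100 + 74 = 2174 (decimal)
Convert three thousand three hundred twenty-two (English words) → 3×1000 + 3×100 + 22 = 3322 (decimal)
Compare 2174 vs 3322: smaller = 2174
2174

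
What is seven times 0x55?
Convert seven (English words) → 7 (decimal)
Convert 0x55 (hexadecimal) → 5×16 + 5 = 85 (decimal)
Compute 7 × 85 = 595
595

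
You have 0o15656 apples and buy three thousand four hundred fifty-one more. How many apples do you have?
Convert 0o15656 (octal) → 1×4096 + 5×512 + 6×64 + 5×8 + 6 = 7086 (decimal)
Convert three thousand four hundred fifty-one (English words) → 3×1000 + 4×100 + 51 = 3451 (decimal)
Compute 7086 + 3451 = 10537
10537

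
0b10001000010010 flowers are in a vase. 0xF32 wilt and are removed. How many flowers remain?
Convert 0b10001000010010 (binary) → 8192 + 512 + 16 + 2 = 8722 (decimal)
Convert 0xF32 (hexadecimal) → 15×256 + 3×16 + 2 = 3890 (decimal)
Compute 8722 - 3890 = 4832
4832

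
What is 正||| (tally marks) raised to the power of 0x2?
Convert 正||| (tally marks) → 5 + 3 = 8 (decimal)
Convert 0x2 (hexadecimal) → 2 (decimal)
Compute 8 ^ 2 = 64
64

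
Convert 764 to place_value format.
Convert 764 (decimal) → 764 = 7×100 + 6×10 + 4 → 7 hundreds, 6 tens, 4 ones (place-value notation)
7 hundreds, 6 tens, 4 ones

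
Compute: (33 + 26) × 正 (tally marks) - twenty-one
Convert 正 (tally marks) → 5 (decimal)
Convert twenty-one (English words) → 21 (decimal)
Expression in decimal: (33 + 26) × 5 - 21
Parentheses first: 33 + 26 = 59
Multiply: 59 × 5 = 295
Subtract: 295 - 21 = 274
274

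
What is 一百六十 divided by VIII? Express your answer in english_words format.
Convert 一百六十 (Chinese numeral) → 1×100 + 6×10 = 160 (decimal)
Convert VIII (Roman numeral) → 5 + 1 + 1 + 1 = 8 (decimal)
Compute 160 ÷ 8 = 20
Convert 20 (decimal) → twenty (English words)
twenty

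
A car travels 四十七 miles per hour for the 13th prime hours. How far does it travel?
Convert 四十七 (Chinese numeral) → 4×10 + 7 = 47 (decimal)
Convert the 13th prime (prime index) → 41 (decimal)
Compute 47 × 41 = 1927
1927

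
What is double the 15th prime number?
The 15th prime number = 47
Compute 47 × 2 = 94
94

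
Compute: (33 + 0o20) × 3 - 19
Convert 0o20 (octal) → 2×8 = 16 (decimal)
Expression in decimal: (33 + 16) × 3 - 19
Parentheses first: 33 + 16 = 49
Multiply: 49 × 3 = 147
Subtract: 147 - 19 = 128
128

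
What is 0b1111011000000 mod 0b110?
Convert 0b1111011000000 (binary) → 4096 + 2048 + 1024 + 512 + 128 + 64 = 7872 (decimal)
Convert 0b110 (binary) → 4 + 2 = 6 (decimal)
Compute 7872 mod 6 = 0
0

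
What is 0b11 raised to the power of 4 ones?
Convert 0b11 (binary) → 2 + 1 = 3 (decimal)
Convert 4 ones (place-value notation) → 4 (decimal)
Compute 3 ^ 4 = 81
81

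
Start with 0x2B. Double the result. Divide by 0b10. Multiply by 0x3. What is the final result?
Convert 0x2B (hexadecimal) → 2×16 + 11 = 43 (decimal)
Start: 43
43 × 2 = 86
Convert 0b10 (binary) → 2 (decimal)
86 ÷ 2 = 43
Convert 0x3 (hexadecimal) → 3 (decimal)
43 × 3 = 129
129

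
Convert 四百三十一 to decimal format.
Convert 四百三十一 (Chinese numeral) → 4×100 + 3×10 + 1 = 431 (decimal)
431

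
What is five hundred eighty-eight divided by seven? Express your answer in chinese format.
Convert five hundred eighty-eight (English words) → 5×100 + 88 = 588 (decimal)
Convert seven (English words) → 7 (decimal)
Compute 588 ÷ 7 = 84
Convert 84 (decimal) → 84 = 8×10 + 4 → 八十四 (Chinese numeral)
八十四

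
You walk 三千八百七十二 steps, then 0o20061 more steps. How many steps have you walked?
Convert 三千八百七十二 (Chinese numeral) → 3×1000 + 8×100 + 7×10 + 2 = 3872 (decimal)
Convert 0o20061 (octal) → 2×4096 + 6×8 + 1 = 8241 (decimal)
Compute 3872 + 8241 = 12113
12113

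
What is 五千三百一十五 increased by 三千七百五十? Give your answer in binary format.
Convert 五千三百一十五 (Chinese numeral) → 5×1000 + 3×100 + 1×10 + 5 = 5315 (decimal)
Convert 三千七百五十 (Chinese numeral) → 3×1000 + 7×100 + 5×10 = 3750 (decimal)
Compute 5315 + 3750 = 9065
Convert 9065 (decimal) → 9065 = 8192 + 512 + 256 + 64 + 32 + 8 + 1 → 0b10001101101001 (binary)
0b10001101101001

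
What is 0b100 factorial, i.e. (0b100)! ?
Convert 0b100 (binary) → 4 (decimal)
Compute 4! = 24
24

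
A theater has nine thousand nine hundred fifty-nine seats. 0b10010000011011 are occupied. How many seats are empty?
Convert nine thousand nine hundred fifty-nine (English words) → 9×1000 + 9×100 + 59 = 9959 (decimal)
Convert 0b10010000011011 (binary) → 8192 + 1024 + 16 + 8 + 2 + 1 = 9243 (decimal)
Compute 9959 - 9243 = 716
716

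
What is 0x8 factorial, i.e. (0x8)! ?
Convert 0x8 (hexadecimal) → 8 (decimal)
Compute 8! = 40320
40320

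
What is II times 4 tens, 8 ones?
Convert II (Roman numeral) → 1 + 1 = 2 (decimal)
Convert 4 tens, 8 ones (place-value notation) → 4×10 + 8 = 48 (decimal)
Compute 2 × 48 = 96
96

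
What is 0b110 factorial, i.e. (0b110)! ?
Convert 0b110 (binary) → 4 + 2 = 6 (decimal)
Compute 6! = 720
720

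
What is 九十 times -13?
Convert 九十 (Chinese numeral) → 9×10 = 90 (decimal)
Compute 90 × -13 = -1170
-1170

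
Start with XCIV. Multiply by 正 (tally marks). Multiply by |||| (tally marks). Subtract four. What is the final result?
Convert XCIV (Roman numeral) → 90 + 4 = 94 (decimal)
Start: 94
Convert 正 (tally marks) → 5 (decimal)
94 × 5 = 470
Convert |||| (tally marks) → 4 (decimal)
470 × 4 = 1880
Convert four (English words) → 4 (decimal)
1880 - 4 = 1876
1876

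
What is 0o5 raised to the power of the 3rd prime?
Convert 0o5 (octal) → 5 (decimal)
Convert the 3rd prime (prime index) → 5 (decimal)
Compute 5 ^ 5 = 3125
3125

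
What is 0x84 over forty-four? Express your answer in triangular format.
Convert 0x84 (hexadecimal) → 8×16 + 4 = 132 (decimal)
Convert forty-four (English words) → 44 (decimal)
Compute 132 ÷ 44 = 3
Convert 3 (decimal) → 3 = 2×3/2 → the 2nd triangular number (triangular index)
the 2nd triangular number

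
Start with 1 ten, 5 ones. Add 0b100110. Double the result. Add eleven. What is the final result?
Convert 1 ten, 5 ones (place-value notation) → 1×10 + 5 = 15 (decimal)
Start: 15
Convert 0b100110 (binary) → 32 + 4 + 2 = 38 (decimal)
15 + 38 = 53
53 × 2 = 106
Convert eleven (English words) → 11 (decimal)
106 + 11 = 117
117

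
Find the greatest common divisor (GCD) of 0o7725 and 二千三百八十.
Convert 0o7725 (octal) → 7×512 + 7×64 + 2×8 + 5 = 4053 (decimal)
Convert 二千三百八十 (Chinese numeral) → 2×1000 + 3×100 + 8×10 = 2380 (decimal)
Compute gcd(4053, 2380) = 7
7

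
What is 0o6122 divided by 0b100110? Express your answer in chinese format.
Convert 0o6122 (octal) → 6×512 + 1×64 + 2×8 + 2 = 3154 (decimal)
Convert 0b100110 (binary) → 32 + 4 + 2 = 38 (decimal)
Compute 3154 ÷ 38 = 83
Convert 83 (decimal) → 83 = 8×10 + 3 → 八十三 (Chinese numeral)
八十三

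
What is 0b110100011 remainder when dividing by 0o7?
Convert 0b110100011 (binary) → 256 + 128 + 32 + 2 + 1 = 419 (decimal)
Convert 0o7 (octal) → 7 (decimal)
Compute 419 mod 7 = 6
6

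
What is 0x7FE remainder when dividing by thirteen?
Convert 0x7FE (hexadecimal) → 7×256 + 15×16 + 14 = 2046 (decimal)
Convert thirteen (English words) → 13 (decimal)
Compute 2046 mod 13 = 5
5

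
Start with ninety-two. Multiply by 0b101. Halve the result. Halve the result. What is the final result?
Convert ninety-two (English words) → 92 (decimal)
Start: 92
Convert 0b101 (binary) → 4 + 1 = 5 (decimal)
92 × 5 = 460
460 ÷ 2 = 230
230 ÷ 2 = 115
115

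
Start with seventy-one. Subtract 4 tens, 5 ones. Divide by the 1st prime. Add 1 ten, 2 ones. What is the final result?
Convert seventy-one (English words) → 71 (decimal)
Start: 71
Convert 4 tens, 5 ones (place-value notation) → 4×10 + 5 = 45 (decimal)
71 - 45 = 26
Convert the 1st prime (prime index) → 2 (decimal)
26 ÷ 2 = 13
Convert 1 ten, 2 ones (place-value notation) → 1×10 + 2 = 12 (decimal)
13 + 12 = 25
25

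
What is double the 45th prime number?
The 45th prime number = 197
Compute 197 × 2 = 394
394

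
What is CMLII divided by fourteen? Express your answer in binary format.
Convert CMLII (Roman numeral) → 900 + 50 + 1 + 1 = 952 (decimal)
Convert fourteen (English words) → 14 (decimal)
Compute 952 ÷ 14 = 68
Convert 68 (decimal) → 68 = 64 + 4 → 0b1000100 (binary)
0b1000100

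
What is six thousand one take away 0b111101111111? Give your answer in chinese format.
Convert six thousand one (English words) → 6×1000 + 1 = 6001 (decimal)
Convert 0b111101111111 (binary) → 2048 + 1024 + 512 + 256 + 64 + 32 + 16 + 8 + 4 + 2 + 1 = 3967 (decimal)
Compute 6001 - 3967 = 2034
Convert 2034 (decimal) → 2034 = 2×1000 + 3×10 + 4 → 二千零三十四 (Chinese numeral)
二千零三十四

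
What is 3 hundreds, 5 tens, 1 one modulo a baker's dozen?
Convert 3 hundreds, 5 tens, 1 one (place-value notation) → 3×100 + 5×10 + 1 = 351 (decimal)
Convert a baker's dozen (colloquial) → 13 (decimal)
Compute 351 mod 13 = 0
0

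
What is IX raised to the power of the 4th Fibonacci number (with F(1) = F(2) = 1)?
Convert IX (Roman numeral) → 9 (decimal)
Convert the 4th Fibonacci number (with F(1) = F(2) = 1) (Fibonacci index) → 1, 1, 2, 3 → 3 (decimal)
Compute 9 ^ 3 = 729
729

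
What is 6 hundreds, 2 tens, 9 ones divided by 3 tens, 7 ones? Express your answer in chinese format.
Convert 6 hundreds, 2 tens, 9 ones (place-value notation) → 6×100 + 2×10 + 9 = 629 (decimal)
Convert 3 tens, 7 ones (place-value notation) → 3×10 + 7 = 37 (decimal)
Compute 629 ÷ 37 = 17
Convert 17 (decimal) → 17 = 1×10 + 7 → 十七 (Chinese numeral)
十七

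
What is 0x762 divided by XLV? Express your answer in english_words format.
Convert 0x762 (hexadecimal) → 7×256 + 6×16 + 2 = 1890 (decimal)
Convert XLV (Roman numeral) → 40 + 5 = 45 (decimal)
Compute 1890 ÷ 45 = 42
Convert 42 (decimal) → forty-two (English words)
forty-two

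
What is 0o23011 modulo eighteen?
Convert 0o23011 (octal) → 2×4096 + 3×512 + 1×8 + 1 = 9737 (decimal)
Convert eighteen (English words) → 18 (decimal)
Compute 9737 mod 18 = 17
17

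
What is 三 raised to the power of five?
Convert 三 (Chinese numeral) → 3 (decimal)
Convert five (English words) → 5 (decimal)
Compute 3 ^ 5 = 243
243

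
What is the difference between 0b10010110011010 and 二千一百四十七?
Convert 0b10010110011010 (binary) → 8192 + 1024 + 256 + 128 + 16 + 8 + 2 = 9626 (decimal)
Convert 二千一百四十七 (Chinese numeral) → 2×1000 + 1×100 + 4×10 + 7 = 2147 (decimal)
Difference: |9626 - 2147| = 7479
7479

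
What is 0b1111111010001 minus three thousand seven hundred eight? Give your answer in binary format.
Convert 0b1111111010001 (binary) → 4096 + 2048 + 1024 + 512 + 256 + 128 + 64 + 16 + 1 = 8145 (decimal)
Convert three thousand seven hundred eight (English words) → 3×1000 + 7×100 + 8 = 3708 (decimal)
Compute 8145 - 3708 = 4437
Convert 4437 (decimal) → 4437 = 4096 + 256 + 64 + 16 + 4 + 1 → 0b1000101010101 (binary)
0b1000101010101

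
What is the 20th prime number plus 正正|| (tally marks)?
The 20th prime number = 71
Convert 正正|| (tally marks) → 5 + 5 + 2 = 12 (decimal)
Compute 71 + 12 = 83
83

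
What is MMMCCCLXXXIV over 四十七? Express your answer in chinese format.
Convert MMMCCCLXXXIV (Roman numeral) → 1000 + 1000 + 1000 + 100 + 100 + 100 + 50 + 10 + 10 + 10 + 4 = 3384 (decimal)
Convert 四十七 (Chinese numeral) → 4×10 + 7 = 47 (decimal)
Compute 3384 ÷ 47 = 72
Convert 72 (decimal) → 72 = 7×10 + 2 → 七十二 (Chinese numeral)
七十二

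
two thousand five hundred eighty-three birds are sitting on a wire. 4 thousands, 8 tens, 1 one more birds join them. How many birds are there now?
Convert two thousand five hundred eighty-three (English words) → 2×1000 + 5×100 + 83 = 2583 (decimal)
Convert 4 thousands, 8 tens, 1 one (place-value notation) → 4×1000 + 8×10 + 1 = 4081 (decimal)
Compute 2583 + 4081 = 6664
6664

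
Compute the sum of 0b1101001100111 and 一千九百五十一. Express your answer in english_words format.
Convert 0b1101001100111 (binary) → 4096 + 2048 + 512 + 64 + 32 + 4 + 2 + 1 = 6759 (decimal)
Convert 一千九百五十一 (Chinese numeral) → 1×1000 + 9×100 + 5×10 + 1 = 1951 (decimal)
Compute 6759 + 1951 = 8710
Convert 8710 (decimal) → 8710 = 8×1000 + 7×100 + 10 → eight thousand seven hundred ten (English words)
eight thousand seven hundred ten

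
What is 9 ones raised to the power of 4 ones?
Convert 9 ones (place-value notation) → 9 (decimal)
Convert 4 ones (place-value notation) → 4 (decimal)
Compute 9 ^ 4 = 6561
6561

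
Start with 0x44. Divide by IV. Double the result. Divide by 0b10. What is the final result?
Convert 0x44 (hexadecimal) → 4×16 + 4 = 68 (decimal)
Start: 68
Convert IV (Roman numeral) → 4 (decimal)
68 ÷ 4 = 17
17 × 2 = 34
Convert 0b10 (binary) → 2 (decimal)
34 ÷ 2 = 17
17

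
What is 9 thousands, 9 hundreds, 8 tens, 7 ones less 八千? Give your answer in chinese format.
Convert 9 thousands, 9 hundreds, 8 tens, 7 ones (place-value notation) → 9×1000 + 9×100 + 8×10 + 7 = 9987 (decimal)
Convert 八千 (Chinese numeral) → 8×1000 = 8000 (decimal)
Compute 9987 - 8000 = 1987
Convert 1987 (decimal) → 1987 = 1×1000 + 9×100 + 8×10 + 7 → 一千九百八十七 (Chinese numeral)
一千九百八十七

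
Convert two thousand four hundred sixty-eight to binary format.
Convert two thousand four hundred sixty-eight (English words) → 2×1000 + 4×100 + 68 = 2468 (decimal)
Convert 2468 (decimal) → 2468 = 2048 + 256 + 128 + 32 + 4 → 0b100110100100 (binary)
0b100110100100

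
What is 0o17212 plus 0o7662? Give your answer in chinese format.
Convert 0o17212 (octal) → 1×4096 + 7×512 + 2×64 + 1×8 + 2 = 7818 (decimal)
Convert 0o7662 (octal) → 7×512 + 6×64 + 6×8 + 2 = 4018 (decimal)
Compute 7818 + 4018 = 11836
Convert 11836 (decimal) → 11836 = 1×10000 + 1×1000 + 8×100 + 3×10 + 6 → 一万一千八百三十六 (Chinese numeral)
一万一千八百三十六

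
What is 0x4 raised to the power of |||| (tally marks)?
Convert 0x4 (hexadecimal) → 4 (decimal)
Convert |||| (tally marks) → 4 (decimal)
Compute 4 ^ 4 = 256
256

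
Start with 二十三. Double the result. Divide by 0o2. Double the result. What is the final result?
Convert 二十三 (Chinese numeral) → 2×10 + 3 = 23 (decimal)
Start: 23
23 × 2 = 46
Convert 0o2 (octal) → 2 (decimal)
46 ÷ 2 = 23
23 × 2 = 46
46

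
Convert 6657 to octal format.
Convert 6657 (decimal) → 6657 = 1×4096 + 5×512 + 1 → 0o15001 (octal)
0o15001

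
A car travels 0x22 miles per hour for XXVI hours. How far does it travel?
Convert 0x22 (hexadecimal) → 2×16 + 2 = 34 (decimal)
Convert XXVI (Roman numeral) → 10 + 10 + 5 + 1 = 26 (decimal)
Compute 34 × 26 = 884
884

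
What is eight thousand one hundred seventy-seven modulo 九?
Convert eight thousand one hundred seventy-seven (English words) → 8×1000 + 1×100 + 77 = 8177 (decimal)
Convert 九 (Chinese numeral) → 9 (decimal)
Compute 8177 mod 9 = 5
5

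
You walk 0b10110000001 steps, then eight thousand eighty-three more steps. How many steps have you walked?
Convert 0b10110000001 (binary) → 1024 + 256 + 128 + 1 = 1409 (decimal)
Convert eight thousand eighty-three (English words) → 8×1000 + 83 = 8083 (decimal)
Compute 1409 + 8083 = 9492
9492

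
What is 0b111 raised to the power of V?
Convert 0b111 (binary) → 4 + 2 + 1 = 7 (decimal)
Convert V (Roman numeral) → 5 (decimal)
Compute 7 ^ 5 = 16807
16807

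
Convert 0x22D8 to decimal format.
Convert 0x22D8 (hexadecimal) → 2×4096 + 2×256 + 13×16 + 8 = 8920 (decimal)
8920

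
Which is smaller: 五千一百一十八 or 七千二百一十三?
Convert 五千一百一十八 (Chinese numeral) → 5×1000 + 1×100 + 1×10 + 8 = 5118 (decimal)
Convert 七千二百一十三 (Chinese numeral) → 7×1000 + 2×100 + 1×10 + 3 = 7213 (decimal)
Compare 5118 vs 7213: smaller = 5118
5118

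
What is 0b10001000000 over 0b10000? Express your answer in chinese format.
Convert 0b10001000000 (binary) → 1024 + 64 = 1088 (decimal)
Convert 0b10000 (binary) → 16 (decimal)
Compute 1088 ÷ 16 = 68
Convert 68 (decimal) → 68 = 6×10 + 8 → 六十八 (Chinese numeral)
六十八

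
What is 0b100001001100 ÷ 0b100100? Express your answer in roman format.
Convert 0b100001001100 (binary) → 2048 + 64 + 8 + 4 = 2124 (decimal)
Convert 0b100100 (binary) → 32 + 4 = 36 (decimal)
Compute 2124 ÷ 36 = 59
Convert 59 (decimal) → 59 = 50 + 9 → LIX (Roman numeral)
LIX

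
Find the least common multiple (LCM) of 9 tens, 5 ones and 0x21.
Convert 9 tens, 5 ones (place-value notation) → 9×10 + 5 = 95 (decimal)
Convert 0x21 (hexadecimal) → 2×16 + 1 = 33 (decimal)
Compute lcm(95, 33) = 3135
3135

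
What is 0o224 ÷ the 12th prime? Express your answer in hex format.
Convert 0o224 (octal) → 2×64 + 2×8 + 4 = 148 (decimal)
Convert the 12th prime (prime index) → 37 (decimal)
Compute 148 ÷ 37 = 4
Convert 4 (decimal) → 0x4 (hexadecimal)
0x4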